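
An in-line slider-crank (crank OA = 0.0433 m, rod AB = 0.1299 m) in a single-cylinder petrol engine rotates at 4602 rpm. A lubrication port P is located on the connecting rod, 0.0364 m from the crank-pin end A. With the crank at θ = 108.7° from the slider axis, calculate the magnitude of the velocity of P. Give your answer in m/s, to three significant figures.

ω = 481.9 rad/s.  Crank-pin speed |V_A| = rω = 20.867 m/s, perpendicular to OA.
Rod angle: sinφ = −(r/L) sinθ ⇒ φ = -18.405°; ω_rod = −rω cosθ/√(L²−r²sin²θ) = +54.28 rad/s.
V_P = V_A + ω_rod × AP, with AP = 0.0364 m along the rod.
Components: V_Px = −rω sinθ − a·ω_rod·sinφ = -19.142 m/s;  V_Py = rω cosθ + a·ω_rod·cosφ = -4.8156 m/s.
|V_P| = √(V_Px² + V_Py²) = 19.738 m/s.

19.7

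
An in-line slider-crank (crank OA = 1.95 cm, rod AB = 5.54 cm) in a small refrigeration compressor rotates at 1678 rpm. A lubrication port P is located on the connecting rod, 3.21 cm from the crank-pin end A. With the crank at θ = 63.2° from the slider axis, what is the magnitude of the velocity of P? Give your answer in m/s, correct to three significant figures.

3.42

ω = 175.7 rad/s.  Crank-pin speed |V_A| = rω = 3.4265 m/s, perpendicular to OA.
Rod angle: sinφ = −(r/L) sinθ ⇒ φ = -18.311°; ω_rod = −rω cosθ/√(L²−r²sin²θ) = -29.375 rad/s.
V_P = V_A + ω_rod × AP, with AP = 0.0321 m along the rod.
Components: V_Px = −rω sinθ − a·ω_rod·sinφ = -3.3547 m/s;  V_Py = rω cosθ + a·ω_rod·cosφ = +0.64977 m/s.
|V_P| = √(V_Px² + V_Py²) = 3.4171 m/s.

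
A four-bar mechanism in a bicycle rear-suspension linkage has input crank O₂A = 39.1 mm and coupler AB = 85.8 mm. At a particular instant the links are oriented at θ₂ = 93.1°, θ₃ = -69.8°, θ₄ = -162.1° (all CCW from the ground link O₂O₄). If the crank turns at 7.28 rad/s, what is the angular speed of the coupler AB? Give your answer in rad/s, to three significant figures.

3.21

ω₂ = 7.28 rad/s
Differentiating the loop-closure r₂e^{iθ₂}+r₃e^{iθ₃}=r₁+r₄e^{iθ₄} gives r₂ω₂e^{iθ₂}+r₃ω₃e^{iθ₃}=r₄ω₄e^{iθ₄}.
Eliminating the other unknown: ω₃ = r₂ω₂ sin(θ₄−θ₂) / [r₃ sin(θ₃−θ₄)].
Numerator sine = +0.96682; denominator sine = +0.99919.
Result = 0.0391·7.28·(+0.96682) / (0.0858·(+0.99919)) = +3.2101 rad/s; magnitude 3.2101 rad/s.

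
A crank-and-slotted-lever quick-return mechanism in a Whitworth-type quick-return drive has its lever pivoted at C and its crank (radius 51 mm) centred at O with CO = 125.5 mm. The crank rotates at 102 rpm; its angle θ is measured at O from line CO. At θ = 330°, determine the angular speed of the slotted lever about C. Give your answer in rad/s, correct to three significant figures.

2.96

ω = 10.68 rad/s (from 102 rpm).
Crank pin A relative to C: A = (d + r cosθ, r sinθ); lever angle φ = atan2(r sinθ, d + r cosθ).
Differentiating tanφ: φ̇ = rω(d cosθ + r)/(d² + r² + 2dr cosθ).
d² + r² + 2dr cosθ = |CA|² = 0.0294372 m²;  d cosθ + r = +0.15969 m.
|ω_lever| = |0.051·10.68·+0.15969| / 0.0294372 = 2.9551 rad/s.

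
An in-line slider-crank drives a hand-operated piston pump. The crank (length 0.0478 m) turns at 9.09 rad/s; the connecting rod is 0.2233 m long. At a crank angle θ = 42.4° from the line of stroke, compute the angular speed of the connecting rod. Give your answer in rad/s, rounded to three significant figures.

ω = 9.09 rad/s
The rod makes angle φ with the slider axis where L sinφ = r sinθ; differentiating, L cosφ·φ̇ = r ω cosθ.
L cosφ = √(L² − r² sin²θ) = 0.22096 m.
|ω_rod| = r ω |cosθ| / √(L² − r² sin²θ) = 0.0478·9.09·0.73846/0.22096 = 1.4521 rad/s.

1.45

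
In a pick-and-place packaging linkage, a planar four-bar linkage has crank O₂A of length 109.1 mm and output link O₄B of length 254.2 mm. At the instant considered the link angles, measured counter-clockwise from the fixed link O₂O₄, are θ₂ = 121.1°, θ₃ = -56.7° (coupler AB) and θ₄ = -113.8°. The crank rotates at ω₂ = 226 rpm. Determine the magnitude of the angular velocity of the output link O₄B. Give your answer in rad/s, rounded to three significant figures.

0.464

ω₂ = 23.67 rad/s (from 226 rpm).
Differentiating the loop-closure r₂e^{iθ₂}+r₃e^{iθ₃}=r₁+r₄e^{iθ₄} gives r₂ω₂e^{iθ₂}+r₃ω₃e^{iθ₃}=r₄ω₄e^{iθ₄}.
Eliminating the other unknown: ω₄ = r₂ω₂ sin(θ₂−θ₃) / [r₄ sin(θ₄−θ₃)].
Numerator sine = +0.03839; denominator sine = -0.83962.
Result = 0.1091·23.67·(+0.03839) / (0.2542·(-0.83962)) = -0.4644 rad/s; magnitude 0.4644 rad/s.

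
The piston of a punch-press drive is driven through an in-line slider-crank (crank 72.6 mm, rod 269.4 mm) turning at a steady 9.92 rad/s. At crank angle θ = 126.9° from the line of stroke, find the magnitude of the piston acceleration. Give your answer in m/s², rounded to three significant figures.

4.81

ω = 9.92 rad/s
x(θ) = r cosθ + √(L² − r² sin²θ); with ω constant, a = ω²·d²x/dθ².
d²x/dθ² = −r cosθ − r²(cos2θ)/√u − r⁴ sin²2θ/(4u^{3/2}),  u = L² − r² sin²θ = 0.0692057 m².
Substituting r = 0.0726 m, L = 0.2694 m, θ = 126.9°: d²x/dθ² = +0.048828 m.
a = ω²·d²x/dθ² = (9.92)²·(+0.048828) = +4.805 m/s²;  |a| = 4.805 m/s².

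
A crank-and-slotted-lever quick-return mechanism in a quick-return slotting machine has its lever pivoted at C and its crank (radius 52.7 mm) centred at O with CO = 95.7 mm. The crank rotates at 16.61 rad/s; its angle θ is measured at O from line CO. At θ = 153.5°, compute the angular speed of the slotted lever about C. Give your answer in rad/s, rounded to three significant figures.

9.91

ω = 16.61 rad/s
Crank pin A relative to C: A = (d + r cosθ, r sinθ); lever angle φ = atan2(r sinθ, d + r cosθ).
Differentiating tanφ: φ̇ = rω(d cosθ + r)/(d² + r² + 2dr cosθ).
d² + r² + 2dr cosθ = |CA|² = 0.00290877 m²;  d cosθ + r = -0.032945 m.
|ω_lever| = |0.0527·16.61·-0.032945| / 0.00290877 = 9.9143 rad/s.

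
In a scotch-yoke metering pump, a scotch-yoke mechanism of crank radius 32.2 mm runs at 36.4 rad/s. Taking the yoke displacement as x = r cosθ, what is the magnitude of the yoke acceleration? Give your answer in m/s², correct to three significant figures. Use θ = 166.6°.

41.5

ω = 36.4 rad/s
x = r cosθ ⇒ ẍ = −rω² cosθ (ω constant).
|a| = rω²|cosθ| = 0.0322·(36.4)²·|cos 166.6°| = 41.502 m/s².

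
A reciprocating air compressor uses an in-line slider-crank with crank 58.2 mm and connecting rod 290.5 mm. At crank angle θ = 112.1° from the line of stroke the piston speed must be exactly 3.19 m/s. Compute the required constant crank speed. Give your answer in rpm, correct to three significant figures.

612

For an in-line slider-crank, |v_piston| = rω|sinθ|·[1 + r cosθ/√(L² − r² sin²θ)].
With r = 0.0582 m, L = 0.2905 m, θ = 112.1°: the bracketed kinematic factor |dx/dθ| = 0.049788 m.
ω = v/|dx/dθ| = 3.19/0.049788 = 64.072 rad/s.
N = 60ω/(2π) = 611.84 rpm.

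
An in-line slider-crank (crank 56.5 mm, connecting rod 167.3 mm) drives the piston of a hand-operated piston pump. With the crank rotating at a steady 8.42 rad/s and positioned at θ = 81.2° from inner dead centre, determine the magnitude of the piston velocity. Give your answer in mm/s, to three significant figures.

ω = 8.42 rad/s
For an in-line slider-crank, x = r cosθ + √(L² − r² sin²θ), so v = −rω sinθ·[1 + r cosθ/√(L² − r² sin²θ)].
With r = 0.0565 m, L = 0.1673 m, θ = 81.2°: √(L² − r² sin²θ) = 0.15771 m.
v = −0.0565·8.42·0.98823·[1 + 0.0565·0.15299/0.15771] = -0.4959 m/s.
|v| = 0.4959 m/s = 495.9 mm/s.

496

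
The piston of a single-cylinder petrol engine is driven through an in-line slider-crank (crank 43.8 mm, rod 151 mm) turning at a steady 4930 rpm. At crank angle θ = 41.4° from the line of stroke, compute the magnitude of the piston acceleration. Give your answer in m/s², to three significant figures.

9260

ω = 2π·4930/60 = 516.3 rad/s
x(θ) = r cosθ + √(L² − r² sin²θ); with ω constant, a = ω²·d²x/dθ².
d²x/dθ² = −r cosθ − r²(cos2θ)/√u − r⁴ sin²2θ/(4u^{3/2}),  u = L² − r² sin²θ = 0.021962 m².
Substituting r = 0.0438 m, L = 0.151 m, θ = 41.4°: d²x/dθ² = -0.034756 m.
a = ω²·d²x/dθ² = (516.3)²·(-0.034756) = -9263.5 m/s²;  |a| = 9263.5 m/s².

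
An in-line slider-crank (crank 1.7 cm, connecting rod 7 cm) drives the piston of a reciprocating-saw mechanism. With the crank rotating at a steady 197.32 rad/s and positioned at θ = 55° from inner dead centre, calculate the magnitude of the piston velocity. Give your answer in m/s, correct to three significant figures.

3.14

ω = 197.3 rad/s
For an in-line slider-crank, x = r cosθ + √(L² − r² sin²θ), so v = −rω sinθ·[1 + r cosθ/√(L² − r² sin²θ)].
With r = 0.017 m, L = 0.07 m, θ = 55°: √(L² − r² sin²θ) = 0.068601 m.
v = −0.017·197.3·0.81915·[1 + 0.017·0.57358/0.068601] = -3.1384 m/s.
|v| = 3.1384 m/s.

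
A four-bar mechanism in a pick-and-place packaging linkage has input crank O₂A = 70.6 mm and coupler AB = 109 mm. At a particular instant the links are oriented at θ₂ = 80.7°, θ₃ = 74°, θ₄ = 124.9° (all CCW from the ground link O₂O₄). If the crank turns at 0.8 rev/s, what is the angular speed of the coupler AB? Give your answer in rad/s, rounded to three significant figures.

ω₂ = 5.027 rad/s (from 0.8 rev/s).
Differentiating the loop-closure r₂e^{iθ₂}+r₃e^{iθ₃}=r₁+r₄e^{iθ₄} gives r₂ω₂e^{iθ₂}+r₃ω₃e^{iθ₃}=r₄ω₄e^{iθ₄}.
Eliminating the other unknown: ω₃ = r₂ω₂ sin(θ₄−θ₂) / [r₃ sin(θ₃−θ₄)].
Numerator sine = +0.69717; denominator sine = -0.77605.
Result = 0.0706·5.027·(+0.69717) / (0.109·(-0.77605)) = -2.9248 rad/s; magnitude 2.9248 rad/s.

2.92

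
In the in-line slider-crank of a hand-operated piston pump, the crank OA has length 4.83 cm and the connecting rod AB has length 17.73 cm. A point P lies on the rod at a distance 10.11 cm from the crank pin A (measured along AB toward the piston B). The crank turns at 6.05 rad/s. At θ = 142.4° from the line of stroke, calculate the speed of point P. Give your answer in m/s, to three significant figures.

ω = 6.05 rad/s.  Crank-pin speed |V_A| = rω = 0.29222 m/s, perpendicular to OA.
Rod angle: sinφ = −(r/L) sinθ ⇒ φ = -9.568°; ω_rod = −rω cosθ/√(L²−r²sin²θ) = +1.3242 rad/s.
V_P = V_A + ω_rod × AP, with AP = 0.1011 m along the rod.
Components: V_Px = −rω sinθ − a·ω_rod·sinφ = -0.15604 m/s;  V_Py = rω cosθ + a·ω_rod·cosφ = -0.099502 m/s.
|V_P| = √(V_Px² + V_Py²) = 0.18507 m/s.

0.185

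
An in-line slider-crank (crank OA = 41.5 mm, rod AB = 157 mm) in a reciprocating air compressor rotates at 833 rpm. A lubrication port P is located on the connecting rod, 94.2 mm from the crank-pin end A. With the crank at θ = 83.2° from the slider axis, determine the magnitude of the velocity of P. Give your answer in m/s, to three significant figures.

ω = 87.23 rad/s.  Crank-pin speed |V_A| = rω = 3.6201 m/s, perpendicular to OA.
Rod angle: sinφ = −(r/L) sinθ ⇒ φ = -15.217°; ω_rod = −rω cosθ/√(L²−r²sin²θ) = -2.8294 rad/s.
V_P = V_A + ω_rod × AP, with AP = 0.0942 m along the rod.
Components: V_Px = −rω sinθ − a·ω_rod·sinφ = -3.6646 m/s;  V_Py = rω cosθ + a·ω_rod·cosφ = +0.17145 m/s.
|V_P| = √(V_Px² + V_Py²) = 3.6686 m/s.

3.67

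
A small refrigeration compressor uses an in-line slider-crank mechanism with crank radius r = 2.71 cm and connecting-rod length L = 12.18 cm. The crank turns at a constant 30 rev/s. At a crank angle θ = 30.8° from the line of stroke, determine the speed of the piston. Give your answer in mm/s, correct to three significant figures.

ω = 2π·30 = 188.5 rad/s
For an in-line slider-crank, x = r cosθ + √(L² − r² sin²θ), so v = −rω sinθ·[1 + r cosθ/√(L² − r² sin²θ)].
With r = 0.0271 m, L = 0.1218 m, θ = 30.8°: √(L² − r² sin²θ) = 0.12101 m.
v = −0.0271·188.5·0.51204·[1 + 0.0271·0.85896/0.12101] = -3.1188 m/s.
|v| = 3.1188 m/s = 3118.8 mm/s.

3120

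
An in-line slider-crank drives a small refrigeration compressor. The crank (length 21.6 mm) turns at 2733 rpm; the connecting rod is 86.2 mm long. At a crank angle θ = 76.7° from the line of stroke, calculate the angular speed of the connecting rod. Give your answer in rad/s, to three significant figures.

17.0

ω = 286.2 rad/s (converted from 2733 rpm).
The rod makes angle φ with the slider axis where L sinφ = r sinθ; differentiating, L cosφ·φ̇ = r ω cosθ.
L cosφ = √(L² − r² sin²θ) = 0.083598 m.
|ω_rod| = r ω |cosθ| / √(L² − r² sin²θ) = 0.0216·286.2·0.23005/0.083598 = 17.012 rad/s.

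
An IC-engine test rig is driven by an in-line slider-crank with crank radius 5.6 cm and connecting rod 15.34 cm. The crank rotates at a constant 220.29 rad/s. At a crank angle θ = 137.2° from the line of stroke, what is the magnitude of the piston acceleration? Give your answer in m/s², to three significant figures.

1880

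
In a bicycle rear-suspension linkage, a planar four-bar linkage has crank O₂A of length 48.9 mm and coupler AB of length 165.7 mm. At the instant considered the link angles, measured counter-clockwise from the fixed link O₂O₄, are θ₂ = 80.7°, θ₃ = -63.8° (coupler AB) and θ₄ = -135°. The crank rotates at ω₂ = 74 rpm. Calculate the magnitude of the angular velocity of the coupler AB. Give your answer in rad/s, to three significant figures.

1.41

ω₂ = 7.749 rad/s (from 74 rpm).
Differentiating the loop-closure r₂e^{iθ₂}+r₃e^{iθ₃}=r₁+r₄e^{iθ₄} gives r₂ω₂e^{iθ₂}+r₃ω₃e^{iθ₃}=r₄ω₄e^{iθ₄}.
Eliminating the other unknown: ω₃ = r₂ω₂ sin(θ₄−θ₂) / [r₃ sin(θ₃−θ₄)].
Numerator sine = +0.58354; denominator sine = +0.94665.
Result = 0.0489·7.749·(+0.58354) / (0.1657·(+0.94665)) = +1.4097 rad/s; magnitude 1.4097 rad/s.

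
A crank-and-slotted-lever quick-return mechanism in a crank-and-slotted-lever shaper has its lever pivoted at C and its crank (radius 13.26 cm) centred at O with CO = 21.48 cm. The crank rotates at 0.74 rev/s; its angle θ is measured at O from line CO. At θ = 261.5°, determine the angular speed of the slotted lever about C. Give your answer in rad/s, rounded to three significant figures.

1.12

ω = 4.65 rad/s (from 0.74 rev/s).
Crank pin A relative to C: A = (d + r cosθ, r sinθ); lever angle φ = atan2(r sinθ, d + r cosθ).
Differentiating tanφ: φ̇ = rω(d cosθ + r)/(d² + r² + 2dr cosθ).
d² + r² + 2dr cosθ = |CA|² = 0.0553018 m²;  d cosθ + r = +0.10085 m.
|ω_lever| = |0.1326·4.65·+0.10085| / 0.0553018 = 1.1243 rad/s.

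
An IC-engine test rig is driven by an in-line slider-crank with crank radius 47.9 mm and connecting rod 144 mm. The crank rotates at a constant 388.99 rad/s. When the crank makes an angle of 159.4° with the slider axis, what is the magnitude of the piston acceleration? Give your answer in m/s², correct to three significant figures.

4930

ω = 389 rad/s
x(θ) = r cosθ + √(L² − r² sin²θ); with ω constant, a = ω²·d²x/dθ².
d²x/dθ² = −r cosθ − r²(cos2θ)/√u − r⁴ sin²2θ/(4u^{3/2}),  u = L² − r² sin²θ = 0.020452 m².
Substituting r = 0.0479 m, L = 0.144 m, θ = 159.4°: d²x/dθ² = +0.032571 m.
a = ω²·d²x/dθ² = (389)²·(+0.032571) = +4928.4 m/s²;  |a| = 4928.4 m/s².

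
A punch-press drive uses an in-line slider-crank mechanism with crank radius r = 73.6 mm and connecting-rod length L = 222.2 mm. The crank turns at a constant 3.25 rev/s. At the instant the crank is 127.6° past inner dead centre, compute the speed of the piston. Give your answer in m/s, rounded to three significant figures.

0.941

ω = 2π·3.25 = 20.42 rad/s
For an in-line slider-crank, x = r cosθ + √(L² − r² sin²θ), so v = −rω sinθ·[1 + r cosθ/√(L² − r² sin²θ)].
With r = 0.0736 m, L = 0.2222 m, θ = 127.6°: √(L² − r² sin²θ) = 0.21441 m.
v = −0.0736·20.42·0.79229·[1 + 0.0736·-0.61015/0.21441] = -0.94137 m/s.
|v| = 0.94137 m/s.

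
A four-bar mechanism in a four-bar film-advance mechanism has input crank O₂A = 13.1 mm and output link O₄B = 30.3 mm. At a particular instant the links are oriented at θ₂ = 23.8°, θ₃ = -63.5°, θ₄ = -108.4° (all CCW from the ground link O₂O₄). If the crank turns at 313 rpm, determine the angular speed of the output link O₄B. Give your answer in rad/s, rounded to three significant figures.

ω₂ = 32.78 rad/s (from 313 rpm).
Differentiating the loop-closure r₂e^{iθ₂}+r₃e^{iθ₃}=r₁+r₄e^{iθ₄} gives r₂ω₂e^{iθ₂}+r₃ω₃e^{iθ₃}=r₄ω₄e^{iθ₄}.
Eliminating the other unknown: ω₄ = r₂ω₂ sin(θ₂−θ₃) / [r₄ sin(θ₄−θ₃)].
Numerator sine = +0.99889; denominator sine = -0.70587.
Result = 0.0131·32.78·(+0.99889) / (0.0303·(-0.70587)) = -20.054 rad/s; magnitude 20.054 rad/s.

20.1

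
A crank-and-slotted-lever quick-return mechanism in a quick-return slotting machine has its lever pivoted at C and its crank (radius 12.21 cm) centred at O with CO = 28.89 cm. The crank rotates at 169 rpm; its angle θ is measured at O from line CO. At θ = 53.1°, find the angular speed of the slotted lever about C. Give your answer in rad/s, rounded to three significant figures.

ω = 17.7 rad/s (from 169 rpm).
Crank pin A relative to C: A = (d + r cosθ, r sinθ); lever angle φ = atan2(r sinθ, d + r cosθ).
Differentiating tanφ: φ̇ = rω(d cosθ + r)/(d² + r² + 2dr cosθ).
d² + r² + 2dr cosθ = |CA|² = 0.140731 m²;  d cosθ + r = +0.29556 m.
|ω_lever| = |0.1221·17.7·+0.29556| / 0.140731 = 4.5383 rad/s.

4.54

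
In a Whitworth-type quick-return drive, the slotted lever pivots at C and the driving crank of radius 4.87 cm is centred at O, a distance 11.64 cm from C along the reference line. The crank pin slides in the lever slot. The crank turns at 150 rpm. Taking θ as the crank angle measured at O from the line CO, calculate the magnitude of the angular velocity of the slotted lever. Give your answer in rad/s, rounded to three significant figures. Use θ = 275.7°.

ω = 15.71 rad/s (from 150 rpm).
Crank pin A relative to C: A = (d + r cosθ, r sinθ); lever angle φ = atan2(r sinθ, d + r cosθ).
Differentiating tanφ: φ̇ = rω(d cosθ + r)/(d² + r² + 2dr cosθ).
d² + r² + 2dr cosθ = |CA|² = 0.0170467 m²;  d cosθ + r = +0.060261 m.
|ω_lever| = |0.0487·15.71·+0.060261| / 0.0170467 = 2.7042 rad/s.

2.70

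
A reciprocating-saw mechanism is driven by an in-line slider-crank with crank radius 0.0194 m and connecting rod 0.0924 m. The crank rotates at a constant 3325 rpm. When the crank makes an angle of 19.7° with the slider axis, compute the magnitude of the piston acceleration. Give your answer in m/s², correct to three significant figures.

2600

ω = 2π·3325/60 = 348.2 rad/s
x(θ) = r cosθ + √(L² − r² sin²θ); with ω constant, a = ω²·d²x/dθ².
d²x/dθ² = −r cosθ − r²(cos2θ)/√u − r⁴ sin²2θ/(4u^{3/2}),  u = L² − r² sin²θ = 0.00849499 m².
Substituting r = 0.0194 m, L = 0.0924 m, θ = 19.7°: d²x/dθ² = -0.021438 m.
a = ω²·d²x/dθ² = (348.2)²·(-0.021438) = -2599.1 m/s²;  |a| = 2599.1 m/s².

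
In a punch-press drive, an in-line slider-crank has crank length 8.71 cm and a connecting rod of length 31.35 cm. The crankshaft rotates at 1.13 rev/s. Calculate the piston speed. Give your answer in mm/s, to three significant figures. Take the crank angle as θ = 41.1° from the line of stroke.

493

ω = 2π·1.13 = 7.1 rad/s
For an in-line slider-crank, x = r cosθ + √(L² − r² sin²θ), so v = −rω sinθ·[1 + r cosθ/√(L² − r² sin²θ)].
With r = 0.0871 m, L = 0.3135 m, θ = 41.1°: √(L² − r² sin²θ) = 0.30823 m.
v = −0.0871·7.1·0.65738·[1 + 0.0871·0.75356/0.30823] = -0.4931 m/s.
|v| = 0.4931 m/s = 493.1 mm/s.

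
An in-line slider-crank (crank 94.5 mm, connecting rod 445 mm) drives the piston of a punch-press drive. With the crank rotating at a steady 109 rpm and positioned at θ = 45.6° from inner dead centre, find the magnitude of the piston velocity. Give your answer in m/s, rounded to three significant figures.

0.887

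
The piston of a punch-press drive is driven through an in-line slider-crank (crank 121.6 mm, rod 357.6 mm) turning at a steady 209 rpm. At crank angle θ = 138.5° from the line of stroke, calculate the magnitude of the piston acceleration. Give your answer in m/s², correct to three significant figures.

40.5

ω = 2π·209/60 = 21.89 rad/s
x(θ) = r cosθ + √(L² − r² sin²θ); with ω constant, a = ω²·d²x/dθ².
d²x/dθ² = −r cosθ − r²(cos2θ)/√u − r⁴ sin²2θ/(4u^{3/2}),  u = L² − r² sin²θ = 0.121385 m².
Substituting r = 0.1216 m, L = 0.3576 m, θ = 138.5°: d²x/dθ² = +0.084627 m.
a = ω²·d²x/dθ² = (21.89)²·(+0.084627) = +40.538 m/s²;  |a| = 40.538 m/s².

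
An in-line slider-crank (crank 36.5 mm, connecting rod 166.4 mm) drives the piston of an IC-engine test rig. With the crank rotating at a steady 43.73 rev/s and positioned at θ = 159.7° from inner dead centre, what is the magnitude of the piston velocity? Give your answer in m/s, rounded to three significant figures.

2.76

ω = 2π·43.7 = 274.8 rad/s
For an in-line slider-crank, x = r cosθ + √(L² − r² sin²θ), so v = −rω sinθ·[1 + r cosθ/√(L² − r² sin²θ)].
With r = 0.0365 m, L = 0.1664 m, θ = 159.7°: √(L² − r² sin²θ) = 0.16592 m.
v = −0.0365·274.8·0.34694·[1 + 0.0365·-0.93789/0.16592] = -2.7615 m/s.
|v| = 2.7615 m/s.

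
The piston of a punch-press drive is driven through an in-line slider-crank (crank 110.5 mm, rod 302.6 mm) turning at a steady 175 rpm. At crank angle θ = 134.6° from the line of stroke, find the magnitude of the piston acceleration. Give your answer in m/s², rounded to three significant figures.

ω = 2π·175/60 = 18.33 rad/s
x(θ) = r cosθ + √(L² − r² sin²θ); with ω constant, a = ω²·d²x/dθ².
d²x/dθ² = −r cosθ − r²(cos2θ)/√u − r⁴ sin²2θ/(4u^{3/2}),  u = L² − r² sin²θ = 0.0853764 m².
Substituting r = 0.1105 m, L = 0.3026 m, θ = 134.6°: d²x/dθ² = +0.076678 m.
a = ω²·d²x/dθ² = (18.33)²·(+0.076678) = +25.751 m/s²;  |a| = 25.751 m/s².

25.8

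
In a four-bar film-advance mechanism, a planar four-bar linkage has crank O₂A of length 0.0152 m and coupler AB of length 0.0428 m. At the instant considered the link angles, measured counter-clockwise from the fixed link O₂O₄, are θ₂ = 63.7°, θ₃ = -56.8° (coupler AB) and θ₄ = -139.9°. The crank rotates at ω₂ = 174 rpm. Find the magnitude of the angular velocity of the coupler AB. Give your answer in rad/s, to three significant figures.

2.61

ω₂ = 18.22 rad/s (from 174 rpm).
Differentiating the loop-closure r₂e^{iθ₂}+r₃e^{iθ₃}=r₁+r₄e^{iθ₄} gives r₂ω₂e^{iθ₂}+r₃ω₃e^{iθ₃}=r₄ω₄e^{iθ₄}.
Eliminating the other unknown: ω₃ = r₂ω₂ sin(θ₄−θ₂) / [r₃ sin(θ₃−θ₄)].
Numerator sine = +0.40035; denominator sine = +0.99276.
Result = 0.0152·18.22·(+0.40035) / (0.0428·(+0.99276)) = +2.6096 rad/s; magnitude 2.6096 rad/s.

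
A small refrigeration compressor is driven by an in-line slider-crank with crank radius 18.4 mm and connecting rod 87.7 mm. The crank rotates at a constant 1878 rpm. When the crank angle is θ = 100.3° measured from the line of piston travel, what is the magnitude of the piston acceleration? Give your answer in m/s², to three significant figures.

ω = 2π·1878/60 = 196.7 rad/s
x(θ) = r cosθ + √(L² − r² sin²θ); with ω constant, a = ω²·d²x/dθ².
d²x/dθ² = −r cosθ − r²(cos2θ)/√u − r⁴ sin²2θ/(4u^{3/2}),  u = L² − r² sin²θ = 0.00736355 m².
Substituting r = 0.0184 m, L = 0.0877 m, θ = 100.3°: d²x/dθ² = +0.0069775 m.
a = ω²·d²x/dθ² = (196.7)²·(+0.0069775) = +269.87 m/s²;  |a| = 269.87 m/s².

270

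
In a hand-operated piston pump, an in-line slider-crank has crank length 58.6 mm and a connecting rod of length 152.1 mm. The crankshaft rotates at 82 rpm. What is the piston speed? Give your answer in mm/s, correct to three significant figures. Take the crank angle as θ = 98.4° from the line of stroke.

467

ω = 2π·82/60 = 8.587 rad/s
For an in-line slider-crank, x = r cosθ + √(L² − r² sin²θ), so v = −rω sinθ·[1 + r cosθ/√(L² − r² sin²θ)].
With r = 0.0586 m, L = 0.1521 m, θ = 98.4°: √(L² − r² sin²θ) = 0.14062 m.
v = −0.0586·8.587·0.98927·[1 + 0.0586·-0.14608/0.14062] = -0.4675 m/s.
|v| = 0.4675 m/s = 467.5 mm/s.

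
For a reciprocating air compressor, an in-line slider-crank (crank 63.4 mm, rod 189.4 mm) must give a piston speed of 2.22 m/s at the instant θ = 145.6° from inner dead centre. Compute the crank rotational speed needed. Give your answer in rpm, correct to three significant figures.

For an in-line slider-crank, |v_piston| = rω|sinθ|·[1 + r cosθ/√(L² − r² sin²θ)].
With r = 0.0634 m, L = 0.1894 m, θ = 145.6°: the bracketed kinematic factor |dx/dθ| = 0.025744 m.
ω = v/|dx/dθ| = 2.22/0.025744 = 86.234 rad/s.
N = 60ω/(2π) = 823.47 rpm.

823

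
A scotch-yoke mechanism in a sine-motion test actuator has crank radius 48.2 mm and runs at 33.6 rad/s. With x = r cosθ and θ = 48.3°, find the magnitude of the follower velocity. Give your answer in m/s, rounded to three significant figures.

ω = 33.6 rad/s
x = r cosθ ⇒ ẋ = −rω sinθ.
|v| = rω|sinθ| = 0.0482·33.6·|sin 48.3°| = 1.2092 m/s.

1.21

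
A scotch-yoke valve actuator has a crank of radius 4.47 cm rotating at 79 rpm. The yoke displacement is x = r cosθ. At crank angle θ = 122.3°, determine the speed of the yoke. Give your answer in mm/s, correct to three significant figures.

ω = 8.273 rad/s (from 79 rpm).
x = r cosθ ⇒ ẋ = −rω sinθ.
|v| = rω|sinθ| = 0.0447·8.273·|sin 122.3°| = 0.31258 m/s = 312.58 mm/s.

313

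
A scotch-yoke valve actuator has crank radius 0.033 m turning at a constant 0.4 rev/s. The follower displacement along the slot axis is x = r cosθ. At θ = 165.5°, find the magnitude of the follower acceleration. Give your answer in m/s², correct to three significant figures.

0.202

ω = 2.513 rad/s (from 0.4 rev/s).
x = r cosθ ⇒ ẍ = −rω² cosθ (ω constant).
|a| = rω²|cosθ| = 0.033·(2.513)²·|cos 165.5°| = 0.20181 m/s².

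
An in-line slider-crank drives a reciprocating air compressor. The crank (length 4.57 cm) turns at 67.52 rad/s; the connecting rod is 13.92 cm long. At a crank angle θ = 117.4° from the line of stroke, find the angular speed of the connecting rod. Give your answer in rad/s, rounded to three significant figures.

10.7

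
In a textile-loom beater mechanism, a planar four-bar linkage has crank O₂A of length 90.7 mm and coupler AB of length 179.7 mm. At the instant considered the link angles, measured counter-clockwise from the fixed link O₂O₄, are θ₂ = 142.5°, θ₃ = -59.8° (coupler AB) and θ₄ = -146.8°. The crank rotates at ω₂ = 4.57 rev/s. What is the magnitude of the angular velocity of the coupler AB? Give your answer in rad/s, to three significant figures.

13.7

ω₂ = 28.71 rad/s (from 4.57 rev/s).
Differentiating the loop-closure r₂e^{iθ₂}+r₃e^{iθ₃}=r₁+r₄e^{iθ₄} gives r₂ω₂e^{iθ₂}+r₃ω₃e^{iθ₃}=r₄ω₄e^{iθ₄}.
Eliminating the other unknown: ω₃ = r₂ω₂ sin(θ₄−θ₂) / [r₃ sin(θ₃−θ₄)].
Numerator sine = +0.94380; denominator sine = +0.99863.
Result = 0.0907·28.71·(+0.94380) / (0.1797·(+0.99863)) = +13.697 rad/s; magnitude 13.697 rad/s.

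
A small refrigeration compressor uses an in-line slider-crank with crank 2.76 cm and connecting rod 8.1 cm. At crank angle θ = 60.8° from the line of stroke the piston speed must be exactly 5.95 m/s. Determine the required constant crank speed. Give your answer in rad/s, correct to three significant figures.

210

For an in-line slider-crank, |v_piston| = rω|sinθ|·[1 + r cosθ/√(L² − r² sin²θ)].
With r = 0.0276 m, L = 0.081 m, θ = 60.8°: the bracketed kinematic factor |dx/dθ| = 0.028288 m.
ω = v/|dx/dθ| = 5.95/0.028288 = 210.34 rad/s.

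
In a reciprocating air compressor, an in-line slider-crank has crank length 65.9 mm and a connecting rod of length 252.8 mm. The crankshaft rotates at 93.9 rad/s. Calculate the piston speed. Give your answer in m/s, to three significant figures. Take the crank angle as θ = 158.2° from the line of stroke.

1.74

ω = 93.9 rad/s
For an in-line slider-crank, x = r cosθ + √(L² − r² sin²θ), so v = −rω sinθ·[1 + r cosθ/√(L² − r² sin²θ)].
With r = 0.0659 m, L = 0.2528 m, θ = 158.2°: √(L² − r² sin²θ) = 0.25161 m.
v = −0.0659·93.9·0.37137·[1 + 0.0659·-0.92849/0.25161] = -1.7392 m/s.
|v| = 1.7392 m/s.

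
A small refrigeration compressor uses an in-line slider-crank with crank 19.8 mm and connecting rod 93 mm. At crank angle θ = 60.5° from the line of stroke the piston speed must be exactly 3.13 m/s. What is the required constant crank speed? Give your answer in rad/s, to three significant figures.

For an in-line slider-crank, |v_piston| = rω|sinθ|·[1 + r cosθ/√(L² − r² sin²θ)].
With r = 0.0198 m, L = 0.093 m, θ = 60.5°: the bracketed kinematic factor |dx/dθ| = 0.019072 m.
ω = v/|dx/dθ| = 3.13/0.019072 = 164.12 rad/s.

164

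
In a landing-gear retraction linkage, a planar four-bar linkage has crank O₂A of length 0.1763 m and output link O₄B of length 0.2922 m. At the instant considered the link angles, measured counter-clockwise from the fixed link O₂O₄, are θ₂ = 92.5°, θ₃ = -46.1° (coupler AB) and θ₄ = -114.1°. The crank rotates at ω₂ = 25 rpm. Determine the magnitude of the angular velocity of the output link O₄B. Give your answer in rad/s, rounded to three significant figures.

1.13

ω₂ = 2.618 rad/s (from 25 rpm).
Differentiating the loop-closure r₂e^{iθ₂}+r₃e^{iθ₃}=r₁+r₄e^{iθ₄} gives r₂ω₂e^{iθ₂}+r₃ω₃e^{iθ₃}=r₄ω₄e^{iθ₄}.
Eliminating the other unknown: ω₄ = r₂ω₂ sin(θ₂−θ₃) / [r₄ sin(θ₄−θ₃)].
Numerator sine = +0.66131; denominator sine = -0.92718.
Result = 0.1763·2.618·(+0.66131) / (0.2922·(-0.92718)) = -1.1266 rad/s; magnitude 1.1266 rad/s.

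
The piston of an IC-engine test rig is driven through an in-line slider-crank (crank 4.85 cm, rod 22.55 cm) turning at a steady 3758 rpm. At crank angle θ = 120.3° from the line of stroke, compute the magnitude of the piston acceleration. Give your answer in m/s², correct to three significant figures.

ω = 2π·3758/60 = 393.5 rad/s
x(θ) = r cosθ + √(L² − r² sin²θ); with ω constant, a = ω²·d²x/dθ².
d²x/dθ² = −r cosθ − r²(cos2θ)/√u − r⁴ sin²2θ/(4u^{3/2}),  u = L² − r² sin²θ = 0.0490968 m².
Substituting r = 0.0485 m, L = 0.2255 m, θ = 120.3°: d²x/dθ² = +0.029584 m.
a = ω²·d²x/dθ² = (393.5)²·(+0.029584) = +4581.8 m/s²;  |a| = 4581.8 m/s².

4580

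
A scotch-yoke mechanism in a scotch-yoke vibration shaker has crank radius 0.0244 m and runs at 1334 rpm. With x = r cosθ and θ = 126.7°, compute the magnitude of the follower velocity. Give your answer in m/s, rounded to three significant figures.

ω = 139.7 rad/s (from 1334 rpm).
x = r cosθ ⇒ ẋ = −rω sinθ.
|v| = rω|sinθ| = 0.0244·139.7·|sin 126.7°| = 2.7329 m/s.

2.73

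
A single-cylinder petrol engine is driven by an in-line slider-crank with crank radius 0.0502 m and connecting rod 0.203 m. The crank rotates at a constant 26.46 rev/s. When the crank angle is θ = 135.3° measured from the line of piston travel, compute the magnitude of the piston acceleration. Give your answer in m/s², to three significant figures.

ω = 2π·26.5 = 166.3 rad/s
x(θ) = r cosθ + √(L² − r² sin²θ); with ω constant, a = ω²·d²x/dθ².
d²x/dθ² = −r cosθ − r²(cos2θ)/√u − r⁴ sin²2θ/(4u^{3/2}),  u = L² − r² sin²θ = 0.0399622 m².
Substituting r = 0.0502 m, L = 0.203 m, θ = 135.3°: d²x/dθ² = +0.035351 m.
a = ω²·d²x/dθ² = (166.3)²·(+0.035351) = +977.12 m/s²;  |a| = 977.12 m/s².

977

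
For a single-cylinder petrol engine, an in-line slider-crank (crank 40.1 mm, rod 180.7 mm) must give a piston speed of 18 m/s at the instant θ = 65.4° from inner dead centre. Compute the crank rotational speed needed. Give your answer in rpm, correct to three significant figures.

4310

For an in-line slider-crank, |v_piston| = rω|sinθ|·[1 + r cosθ/√(L² − r² sin²θ)].
With r = 0.0401 m, L = 0.1807 m, θ = 65.4°: the bracketed kinematic factor |dx/dθ| = 0.039899 m.
ω = v/|dx/dθ| = 18/0.039899 = 451.14 rad/s.
N = 60ω/(2π) = 4308 rpm.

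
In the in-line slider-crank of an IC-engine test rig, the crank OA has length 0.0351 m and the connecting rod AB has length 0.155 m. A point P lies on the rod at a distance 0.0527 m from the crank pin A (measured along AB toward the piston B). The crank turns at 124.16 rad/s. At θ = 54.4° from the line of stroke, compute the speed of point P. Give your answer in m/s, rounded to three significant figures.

4.07

ω = 124.2 rad/s.  Crank-pin speed |V_A| = rω = 4.358 m/s, perpendicular to OA.
Rod angle: sinφ = −(r/L) sinθ ⇒ φ = -10.610°; ω_rod = −rω cosθ/√(L²−r²sin²θ) = -16.652 rad/s.
V_P = V_A + ω_rod × AP, with AP = 0.0527 m along the rod.
Components: V_Px = −rω sinθ − a·ω_rod·sinφ = -3.7051 m/s;  V_Py = rω cosθ + a·ω_rod·cosφ = +1.6744 m/s.
|V_P| = √(V_Px² + V_Py²) = 4.0659 m/s.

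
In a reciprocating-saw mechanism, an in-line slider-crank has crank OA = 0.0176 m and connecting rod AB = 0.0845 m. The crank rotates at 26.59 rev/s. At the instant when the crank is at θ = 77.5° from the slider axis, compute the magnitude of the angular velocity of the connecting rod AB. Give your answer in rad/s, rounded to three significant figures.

7.69

ω = 167.1 rad/s (converted from 26.59 rev/s).
The rod makes angle φ with the slider axis where L sinφ = r sinθ; differentiating, L cosφ·φ̇ = r ω cosθ.
L cosφ = √(L² − r² sin²θ) = 0.082735 m.
|ω_rod| = r ω |cosθ| / √(L² − r² sin²θ) = 0.0176·167.1·0.21644/0.082735 = 7.6924 rad/s.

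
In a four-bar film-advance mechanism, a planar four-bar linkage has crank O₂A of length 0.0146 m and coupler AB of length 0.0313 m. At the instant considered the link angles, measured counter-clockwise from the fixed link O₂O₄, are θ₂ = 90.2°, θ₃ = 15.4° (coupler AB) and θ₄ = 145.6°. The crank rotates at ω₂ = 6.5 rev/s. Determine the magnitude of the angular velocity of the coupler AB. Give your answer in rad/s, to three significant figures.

ω₂ = 40.84 rad/s (from 6.5 rev/s).
Differentiating the loop-closure r₂e^{iθ₂}+r₃e^{iθ₃}=r₁+r₄e^{iθ₄} gives r₂ω₂e^{iθ₂}+r₃ω₃e^{iθ₃}=r₄ω₄e^{iθ₄}.
Eliminating the other unknown: ω₃ = r₂ω₂ sin(θ₄−θ₂) / [r₃ sin(θ₃−θ₄)].
Numerator sine = +0.82314; denominator sine = -0.76380.
Result = 0.0146·40.84·(+0.82314) / (0.0313·(-0.76380)) = -20.53 rad/s; magnitude 20.53 rad/s.

20.5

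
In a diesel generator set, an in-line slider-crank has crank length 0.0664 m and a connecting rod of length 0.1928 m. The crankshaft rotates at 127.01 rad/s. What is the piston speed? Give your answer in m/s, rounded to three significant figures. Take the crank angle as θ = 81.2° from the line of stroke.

ω = 127 rad/s
For an in-line slider-crank, x = r cosθ + √(L² − r² sin²θ), so v = −rω sinθ·[1 + r cosθ/√(L² − r² sin²θ)].
With r = 0.0664 m, L = 0.1928 m, θ = 81.2°: √(L² − r² sin²θ) = 0.18129 m.
v = −0.0664·127·0.98823·[1 + 0.0664·0.15299/0.18129] = -8.8012 m/s.
|v| = 8.8012 m/s.

8.80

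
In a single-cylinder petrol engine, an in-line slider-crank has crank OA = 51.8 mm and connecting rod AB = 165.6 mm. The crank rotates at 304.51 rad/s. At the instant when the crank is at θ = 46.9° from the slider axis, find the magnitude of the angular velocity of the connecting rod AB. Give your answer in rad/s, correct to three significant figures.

ω = 304.5 rad/s
The rod makes angle φ with the slider axis where L sinφ = r sinθ; differentiating, L cosφ·φ̇ = r ω cosθ.
L cosφ = √(L² − r² sin²θ) = 0.16122 m.
|ω_rod| = r ω |cosθ| / √(L² − r² sin²θ) = 0.0518·304.5·0.68327/0.16122 = 66.85 rad/s.

66.8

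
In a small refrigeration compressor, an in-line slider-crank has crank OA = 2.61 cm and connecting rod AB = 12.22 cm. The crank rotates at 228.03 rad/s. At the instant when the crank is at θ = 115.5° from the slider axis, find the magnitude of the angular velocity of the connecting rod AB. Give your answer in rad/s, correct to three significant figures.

21.4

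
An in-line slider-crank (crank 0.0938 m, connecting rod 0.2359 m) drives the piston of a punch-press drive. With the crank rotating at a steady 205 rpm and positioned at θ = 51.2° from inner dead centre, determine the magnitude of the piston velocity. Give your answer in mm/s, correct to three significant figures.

1980

ω = 2π·205/60 = 21.47 rad/s
For an in-line slider-crank, x = r cosθ + √(L² − r² sin²θ), so v = −rω sinθ·[1 + r cosθ/√(L² − r² sin²θ)].
With r = 0.0938 m, L = 0.2359 m, θ = 51.2°: √(L² − r² sin²θ) = 0.22429 m.
v = −0.0938·21.47·0.77934·[1 + 0.0938·0.62660/0.22429] = -1.9806 m/s.
|v| = 1.9806 m/s = 1980.6 mm/s.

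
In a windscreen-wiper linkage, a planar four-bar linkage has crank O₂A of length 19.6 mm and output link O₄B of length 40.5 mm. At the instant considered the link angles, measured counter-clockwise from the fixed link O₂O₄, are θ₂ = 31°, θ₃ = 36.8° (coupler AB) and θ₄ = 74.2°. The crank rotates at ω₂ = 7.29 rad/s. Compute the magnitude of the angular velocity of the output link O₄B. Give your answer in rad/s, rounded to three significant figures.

0.587

ω₂ = 7.29 rad/s
Differentiating the loop-closure r₂e^{iθ₂}+r₃e^{iθ₃}=r₁+r₄e^{iθ₄} gives r₂ω₂e^{iθ₂}+r₃ω₃e^{iθ₃}=r₄ω₄e^{iθ₄}.
Eliminating the other unknown: ω₄ = r₂ω₂ sin(θ₂−θ₃) / [r₄ sin(θ₄−θ₃)].
Numerator sine = -0.10106; denominator sine = +0.60738.
Result = 0.0196·7.29·(-0.10106) / (0.0405·(+0.60738)) = -0.587 rad/s; magnitude 0.587 rad/s.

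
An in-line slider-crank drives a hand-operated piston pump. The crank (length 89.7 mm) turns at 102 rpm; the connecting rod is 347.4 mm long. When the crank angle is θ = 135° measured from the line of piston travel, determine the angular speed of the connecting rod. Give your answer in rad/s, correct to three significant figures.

ω = 10.68 rad/s (converted from 102 rpm).
The rod makes angle φ with the slider axis where L sinφ = r sinθ; differentiating, L cosφ·φ̇ = r ω cosθ.
L cosφ = √(L² − r² sin²θ) = 0.34156 m.
|ω_rod| = r ω |cosθ| / √(L² − r² sin²θ) = 0.0897·10.68·0.70711/0.34156 = 1.9835 rad/s.

1.98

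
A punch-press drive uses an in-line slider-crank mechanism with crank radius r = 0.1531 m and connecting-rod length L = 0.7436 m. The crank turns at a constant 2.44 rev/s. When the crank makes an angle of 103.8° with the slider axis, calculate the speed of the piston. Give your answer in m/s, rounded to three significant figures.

ω = 2π·2.44 = 15.33 rad/s
For an in-line slider-crank, x = r cosθ + √(L² − r² sin²θ), so v = −rω sinθ·[1 + r cosθ/√(L² − r² sin²θ)].
With r = 0.1531 m, L = 0.7436 m, θ = 103.8°: √(L² − r² sin²θ) = 0.72858 m.
v = −0.1531·15.33·0.97113·[1 + 0.1531·-0.23853/0.72858] = -2.1652 m/s.
|v| = 2.1652 m/s.

2.17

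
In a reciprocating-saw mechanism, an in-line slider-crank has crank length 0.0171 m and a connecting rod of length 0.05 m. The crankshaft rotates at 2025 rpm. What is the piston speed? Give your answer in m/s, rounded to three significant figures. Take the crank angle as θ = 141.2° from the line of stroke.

ω = 2π·2025/60 = 212.1 rad/s
For an in-line slider-crank, x = r cosθ + √(L² − r² sin²θ), so v = −rω sinθ·[1 + r cosθ/√(L² − r² sin²θ)].
With r = 0.0171 m, L = 0.05 m, θ = 141.2°: √(L² − r² sin²θ) = 0.048838 m.
v = −0.0171·212.1·0.62660·[1 + 0.0171·-0.77934/0.048838] = -1.6522 m/s.
|v| = 1.6522 m/s.

1.65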